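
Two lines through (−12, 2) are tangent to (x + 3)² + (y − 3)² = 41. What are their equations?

Write the tangent as mx − y + (2 − m·(−12)) = 0 and set its distance from the centre to √41:
(9m − (1))² = 41(m² + 1)
20m² − 9m − 20 = 0, so m = 5/4 or m = −4/5.
Through (−12, 2) these give 5x − 4y = −68 and 4x + 5y = −38.

5x − 4y = −68 and 4x + 5y = −38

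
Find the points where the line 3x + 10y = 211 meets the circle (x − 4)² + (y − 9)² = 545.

From the line, y = (211 − 3x)/10. Substituting:
109x² − 1526x − 38259 = 0  ⟹  x² − 14x − 351 = 0
x = 27 or x = −13, giving (27, 13) and (−13, 25).

(−13, 25) and (27, 13)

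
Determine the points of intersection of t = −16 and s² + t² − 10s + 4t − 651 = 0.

(−17, −16) and (27, −16)

Express t = −16 and substitute into the circle:
s² − 10s − 459 = 0
s = 27 or s = −17, giving (27, −16) and (−17, −16).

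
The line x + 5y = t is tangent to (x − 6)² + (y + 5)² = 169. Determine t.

t = −19 ± 13√26

Tangency holds when the distance from the centre (6, −5) to the line equals the radius 13:
|1·6 + 5·(−5) − t| / √26 = 13
|t − (−19)| = 13√26.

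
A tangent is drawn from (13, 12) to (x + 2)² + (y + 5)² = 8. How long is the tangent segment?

The centre is (−2, −5) and r = 2√2. The square of the distance from P to the centre is 225 + 289 = 514.
By the tangent–radius right angle, tangent length = √(|PO|² − r²) = √506.

√506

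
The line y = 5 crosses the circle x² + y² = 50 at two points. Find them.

Substitute y = 5:
x² − 25 = 0
x = 5 or x = −5, giving (5, 5) and (−5, 5).

(−5, 5) and (5, 5)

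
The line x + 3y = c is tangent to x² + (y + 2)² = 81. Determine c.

c = −6 ± 9√10

The line touches the circle iff its distance from (0, −2) is 9:
|1·0 + 3·(−2) − c| / √10 = 9
|c − (−6)| = 9√10.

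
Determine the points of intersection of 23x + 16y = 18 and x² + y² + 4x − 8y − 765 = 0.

(−18, 27) and (14, −19)

Substitute y = (18 − 23x)/16:
785x² + 3140x − 197820 = 0  ⟹  x² + 4x − 252 = 0
x = 14 or x = −18, giving (14, −19) and (−18, 27).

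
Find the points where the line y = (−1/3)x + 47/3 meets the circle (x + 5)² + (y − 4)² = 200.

(−7, 18) and (5, 14)

From the line, y = (47 − x)/3. Substituting:
10x² + 20x − 350 = 0  ⟹  x² + 2x − 35 = 0
x = 5 or x = −7, giving (5, 14) and (−7, 18).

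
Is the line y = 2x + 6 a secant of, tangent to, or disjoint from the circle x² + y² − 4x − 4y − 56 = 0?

secant

d² = (2·2 − 1·2 − (−6))²/5 = 64/5; r² = 64.
Since d² < r², the line cuts the circle twice.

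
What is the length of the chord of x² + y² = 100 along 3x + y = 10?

6√10

Substitute y = −3x + 10:
10x² − 60x = 0  ⟹  x² − 6x = 0
x = 6 or x = 0, giving (6, −8) and (0, 10).
|(6, −8) − (0, 10)| = √((6)² + (−18)²) = 6√10.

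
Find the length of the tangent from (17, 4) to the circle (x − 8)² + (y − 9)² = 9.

The centre is (8, 9) and r = 3. The square of the distance from P to the centre is 81 + 25 = 106.
Power of the point: PT² = |PO|² − r² = 97, so PT = √97.

√97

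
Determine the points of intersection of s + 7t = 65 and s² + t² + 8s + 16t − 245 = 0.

Substitute t = (65 − s)/7:
50s² + 150s − 500 = 0  ⟹  s² + 3s − 10 = 0
s = 2 or s = −5, giving (2, 9) and (−5, 10).

(−5, 10) and (2, 9)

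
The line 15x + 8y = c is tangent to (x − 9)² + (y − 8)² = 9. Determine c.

For a tangent, require d(centre, line) = r = 3.
|15·9 + 8·8 − c| / √289 = 3
|c − (199)| = 3·17, so c = 250 or c = 148.

c = 148 or c = 250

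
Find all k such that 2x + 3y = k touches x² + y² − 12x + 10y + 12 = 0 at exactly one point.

k = −3 ± 7√13

For a tangent, require d(centre, line) = r = 7.
|2·6 + 3·(−5) − k| / √13 = 7
|k − (−3)| = 7√13.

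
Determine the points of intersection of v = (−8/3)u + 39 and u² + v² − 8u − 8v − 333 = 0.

Express v = (117 − 8u)/3 and substitute into the circle:
73u² − 1752u + 7884 = 0  ⟹  u² − 24u + 108 = 0
u = 18 or u = 6, giving (18, −9) and (6, 23).

(6, 23) and (18, −9)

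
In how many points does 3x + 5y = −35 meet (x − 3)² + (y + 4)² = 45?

2

Substituting the line into the circle gives 34x² − 60x − 675 = 0.
Discriminant = (−60)² − 4·34·(−675) = 95400 > 0.
Two real roots: the line is a secant.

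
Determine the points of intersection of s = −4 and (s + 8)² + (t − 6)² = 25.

The line gives s = −4. Substituting into the circle:
t² − 12t + 27 = 0
t = 9 or t = 3, giving (−4, 9) and (−4, 3).

(−4, 3) and (−4, 9)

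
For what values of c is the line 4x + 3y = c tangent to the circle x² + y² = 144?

c = −60 or c = 60

For a tangent, require d(centre, line) = r = 12.
|4·0 + 3·0 − c| / √25 = 12
|c| = 12·5, so c = 60 or c = −60.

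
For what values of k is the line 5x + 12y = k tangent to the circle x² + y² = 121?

Tangency holds when the distance from the centre (0, 0) to the line equals the radius 11:
|5·0 + 12·0 − k| / √169 = 11
|k| = 11·13, so k = 143 or k = −143.

k = −143 or k = 143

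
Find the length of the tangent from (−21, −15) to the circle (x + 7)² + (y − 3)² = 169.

3√39

The centre is (−7, 3) and r = 13. The square of the distance from P to the centre is 196 + 324 = 520.
Power of the point: PT² = |PO|² − r² = 351, so PT = 3√39.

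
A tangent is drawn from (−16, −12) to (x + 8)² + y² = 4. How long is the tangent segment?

Centre (−8, 0), r² = 4. |PO|² = (−8)² + (−12)² = 208.
The tangent meets the radius at right angles, so tangent² = |PO|² − r² = 208 − 4 = 204.

2√51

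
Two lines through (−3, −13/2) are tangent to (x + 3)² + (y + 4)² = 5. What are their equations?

Let a tangent through (−3, −13/2) have slope m. Its distance from (−3, −4) must equal √5:
(0m − (5/2))² = 5(m² + 1)
4m² − 1 = 0, so m = 1/2 or m = −1/2.
With m = 1/2: x − 2y = 10. With m = −1/2: x + 2y = −16.

x − 2y = 10 and x + 2y = −16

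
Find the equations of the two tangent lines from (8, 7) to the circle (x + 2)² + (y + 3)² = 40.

A line y − (7) = m(x − (8)) is tangent when its distance from (−2, −3) is 2√10:
[m·(−10) − (−10)]² = 40(m² + 1)
3m² − 10m + 3 = 0, so m = 1/3 or m = 3.
Through (8, 7) these give x − 3y = −13 and 3x − y = 17.

x − 3y = −13 and 3x − y = 17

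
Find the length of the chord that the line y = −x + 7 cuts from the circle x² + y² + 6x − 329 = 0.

Centre (−3, 0), r² = 338. Perpendicular distance d from centre to line = |−10| / √2 = 10/√2.
Chord = 2√(r² − d²) = 2·√(288) = 24√2.

24√2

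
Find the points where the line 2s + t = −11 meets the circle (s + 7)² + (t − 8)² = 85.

(−13, 15) and (−5, −1)

Substitute t = −2s − 11:
5s² + 90s + 325 = 0  ⟹  s² + 18s + 65 = 0
s = −5 or s = −13, giving (−5, −1) and (−13, 15).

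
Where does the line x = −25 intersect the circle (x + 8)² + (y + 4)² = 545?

(−25, −20) and (−25, 12)

The line gives x = −25. Substituting into the circle:
y² + 8y − 240 = 0
y = 12 or y = −20, giving (−25, 12) and (−25, −20).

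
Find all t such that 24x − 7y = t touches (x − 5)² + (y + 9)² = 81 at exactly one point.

t = −42 or t = 408

The line touches the circle iff its distance from (5, −9) is 9:
|24·5 − 7·(−9) − t| / √625 = 9
|t − (183)| = 9·25, so t = 408 or t = −42.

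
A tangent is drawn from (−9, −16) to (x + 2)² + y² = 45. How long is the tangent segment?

2√65

Centre (−2, 0), r² = 45. |PO|² = (−7)² + (−16)² = 305.
Power of the point: PT² = |PO|² − r² = 260, so PT = 2√65.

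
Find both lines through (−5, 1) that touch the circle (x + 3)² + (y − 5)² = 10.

Write the tangent as mx − y + (1 − m·(−5)) = 0 and set its distance from the centre to √10:
(2m − (4))² = 10(m² + 1)
3m² + 8m − 3 = 0, so m = 1/3 or m = −3.
Through (−5, 1) these give x − 3y = −8 and 3x + y = −14.

x − 3y = −8 and 3x + y = −14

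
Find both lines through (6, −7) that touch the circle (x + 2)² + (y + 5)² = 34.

5x + 3y = 9 and 3x − 5y = 53

Write the tangent as mx − y + (−7 − m·(6)) = 0 and set its distance from the centre to √34:
[m·(−8) − (2)]² = 34(m² + 1)
15m² + 16m − 15 = 0, so m = −5/3 or m = 3/5.
With m = −5/3: 5x + 3y = 9. With m = 3/5: 3x − 5y = 53.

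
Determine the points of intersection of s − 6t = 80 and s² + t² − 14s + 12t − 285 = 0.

(−10, −15) and (26, −9)

From the line, t = (−80 + s)/6. Substituting:
37s² − 592s − 9620 = 0  ⟹  s² − 16s − 260 = 0
s = 26 or s = −10, giving (26, −9) and (−10, −15).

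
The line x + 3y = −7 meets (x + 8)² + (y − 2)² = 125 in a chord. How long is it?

7√10

Express y = (−7 − x)/3 and substitute into the circle:
10x² + 170x − 380 = 0  ⟹  x² + 17x − 38 = 0
x = 2 or x = −19, giving (2, −3) and (−19, 4).
Chord length = distance between (2, −3) and (−19, 4) = √490 = 7√10.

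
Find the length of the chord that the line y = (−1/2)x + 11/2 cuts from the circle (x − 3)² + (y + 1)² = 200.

The distance from (3, −1) to the line is 10/√5, and r² = 200.
Chord = 2√(r² − d²) = 2·√(180) = 12√5.

12√5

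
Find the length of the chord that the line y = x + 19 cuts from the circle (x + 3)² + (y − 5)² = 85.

From the line, y = x + 19. Substituting:
2x² + 34x + 120 = 0  ⟹  x² + 17x + 60 = 0
x = −5 or x = −12, giving (−5, 14) and (−12, 7).
Chord length = distance between (−5, 14) and (−12, 7) = √98 = 7√2.

7√2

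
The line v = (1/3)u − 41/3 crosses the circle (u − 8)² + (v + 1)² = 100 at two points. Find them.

(8, −11) and (14, −9)

Express v = (−41 + u)/3 and substitute into the circle:
10u² − 220u + 1120 = 0  ⟹  u² − 22u + 112 = 0
u = 14 or u = 8, giving (14, −9) and (8, −11).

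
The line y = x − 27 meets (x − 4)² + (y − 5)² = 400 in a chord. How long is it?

4√2

Express y = x − 27 and substitute into the circle:
2x² − 72x + 640 = 0  ⟹  x² − 36x + 320 = 0
x = 20 or x = 16, giving (20, −7) and (16, −11).
|(20, −7) − (16, −11)| = √((4)² + (4)²) = 4√2.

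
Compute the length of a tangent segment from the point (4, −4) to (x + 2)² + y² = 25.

With centre O = (−2, 0), |OP|² = 52 and r² = 25.
The tangent meets the radius at right angles, so tangent² = |PO|² − r² = 52 − 25 = 27.

3√3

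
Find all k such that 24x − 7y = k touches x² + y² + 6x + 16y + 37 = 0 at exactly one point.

The line touches the circle iff its distance from (−3, −8) is 6:
|24·(−3) − 7·(−8) − k| / √625 = 6
|k − (−16)| = 6·25, so k = 134 or k = −166.

k = −166 or k = 134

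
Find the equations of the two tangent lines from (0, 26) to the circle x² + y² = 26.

A line y − (26) = m(x − (0)) is tangent when its distance from (0, 0) is √26:
(0m − (−26))² = 26(m² + 1)
m² − 25 = 0, so m = 5 or m = −5.
With m = 5: 5x − y = −26. With m = −5: 5x + y = 26.

5x − y = −26 and 5x + y = 26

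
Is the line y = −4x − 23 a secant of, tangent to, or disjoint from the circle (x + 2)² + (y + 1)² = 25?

secant

Substituting the line into the circle gives 17x² + 180x + 463 = 0.
Δ = 32400 − 31484 = 916.
Two real roots: the line is a secant.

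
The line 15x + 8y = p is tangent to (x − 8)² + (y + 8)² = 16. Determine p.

Tangency holds when the distance from the centre (8, −8) to the line equals the radius 4:
|15·8 + 8·(−8) − p| / √289 = 4
|p − (56)| = 4·17, so p = 124 or p = −12.

p = −12 or p = 124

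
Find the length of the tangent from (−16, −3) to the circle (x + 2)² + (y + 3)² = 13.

√183

The centre is (−2, −3) and r = √13. The square of the distance from P to the centre is 196 + 0 = 196.
The tangent meets the radius at right angles, so tangent² = |PO|² − r² = 196 − 13 = 183.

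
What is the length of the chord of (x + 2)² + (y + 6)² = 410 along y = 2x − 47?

Substitute y = 2x − 47:
5x² − 160x + 1275 = 0  ⟹  x² − 32x + 255 = 0
x = 17 or x = 15, giving (17, −13) and (15, −17).
|(17, −13) − (15, −17)| = √((2)² + (4)²) = 2√5.

2√5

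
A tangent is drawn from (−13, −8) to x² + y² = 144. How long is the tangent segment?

Centre (0, 0), r² = 144. |PO|² = (−13)² + (−8)² = 233.
By the tangent–radius right angle, tangent length = √(|PO|² − r²) = √89.

√89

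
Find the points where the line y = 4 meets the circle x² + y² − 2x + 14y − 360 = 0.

Express y = 4 and substitute into the circle:
x² − 2x − 288 = 0
x = 18 or x = −16, giving (18, 4) and (−16, 4).

(−16, 4) and (18, 4)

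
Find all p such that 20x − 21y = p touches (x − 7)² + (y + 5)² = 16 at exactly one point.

p = 129 or p = 361

The line touches the circle iff its distance from (7, −5) is 4:
|20·7 − 21·(−5) − p| / √841 = 4
|p − (245)| = 4·29, so p = 361 or p = 129.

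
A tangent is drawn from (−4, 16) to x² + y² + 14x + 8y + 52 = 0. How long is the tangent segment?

The centre is (−7, −4) and r = √13. The square of the distance from P to the centre is 9 + 400 = 409.
Power of the point: PT² = |PO|² − r² = 396, so PT = 6√11.

6√11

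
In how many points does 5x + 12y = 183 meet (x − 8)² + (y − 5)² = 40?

0

d² = (5·8 + 12·5 − (183))²/169 = 6889/169; r² = 40.
Since d² > r², the line lies outside the circle.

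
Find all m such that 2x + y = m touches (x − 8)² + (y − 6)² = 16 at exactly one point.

m = 22 ± 4√5

Tangency holds when the distance from the centre (8, 6) to the line equals the radius 4:
|2·8 + 1·6 − m| / √5 = 4
|m − (22)| = 4√5.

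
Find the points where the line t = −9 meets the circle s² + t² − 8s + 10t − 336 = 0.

(−15, −9) and (23, −9)

Express t = −9 and substitute into the circle:
s² − 8s − 345 = 0
s = 23 or s = −15, giving (23, −9) and (−15, −9).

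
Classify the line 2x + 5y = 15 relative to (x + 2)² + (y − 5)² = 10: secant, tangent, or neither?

Substituting the line into the circle gives 29x² + 140x − 50 = 0.
Δ = 19600 − (−5800) = 25400.
Two real roots: the line is a secant.

secant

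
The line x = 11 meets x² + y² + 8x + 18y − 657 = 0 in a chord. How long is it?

46

The line gives x = 11. Substituting into the circle:
y² + 18y − 448 = 0
y = 14 or y = −32, giving (11, 14) and (11, −32).
Chord length = distance between (11, 14) and (11, −32) = √2116 = 46.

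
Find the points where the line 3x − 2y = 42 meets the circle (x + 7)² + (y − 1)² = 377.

(4, −15) and (12, −3)

Substitute y = (−42 + 3x)/2:
13x² − 208x + 624 = 0  ⟹  x² − 16x + 48 = 0
x = 12 or x = 4, giving (12, −3) and (4, −15).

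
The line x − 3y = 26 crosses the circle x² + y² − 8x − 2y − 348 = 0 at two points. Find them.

(−10, −12) and (23, −1)

Express y = (−26 + x)/3 and substitute into the circle:
10x² − 130x − 2300 = 0  ⟹  x² − 13x − 230 = 0
x = 23 or x = −10, giving (23, −1) and (−10, −12).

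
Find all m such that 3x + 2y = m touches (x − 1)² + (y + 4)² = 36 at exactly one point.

The line touches the circle iff its distance from (1, −4) is 6:
|3·1 + 2·(−4) − m| / √13 = 6
|m − (−5)| = 6√13.

m = −5 ± 6√13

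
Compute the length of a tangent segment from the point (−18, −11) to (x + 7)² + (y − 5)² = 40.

Centre (−7, 5), r² = 40. |PO|² = (−11)² + (−16)² = 377.
Power of the point: PT² = |PO|² − r² = 337, so PT = √337.

√337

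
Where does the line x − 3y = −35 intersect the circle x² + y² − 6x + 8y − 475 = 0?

Substitute y = (35 + x)/3:
10x² + 40x − 2210 = 0  ⟹  x² + 4x − 221 = 0
x = 13 or x = −17, giving (13, 16) and (−17, 6).

(−17, 6) and (13, 16)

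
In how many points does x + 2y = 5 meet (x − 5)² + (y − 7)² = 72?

Substituting the line into the circle gives 5x² − 22x − 107 = 0.
Discriminant = (−22)² − 4·5·(−107) = 2624 > 0.
Two real roots: the line is a secant.

2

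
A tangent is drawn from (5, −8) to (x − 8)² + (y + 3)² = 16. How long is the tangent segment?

3√2

With centre O = (8, −3), |OP|² = 34 and r² = 16.
The tangent meets the radius at right angles, so tangent² = |PO|² − r² = 34 − 16 = 18.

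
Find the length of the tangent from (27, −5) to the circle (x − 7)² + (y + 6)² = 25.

2√94

Centre (7, −6), r² = 25. |PO|² = (20)² + (1)² = 401.
The tangent meets the radius at right angles, so tangent² = |PO|² − r² = 401 − 25 = 376.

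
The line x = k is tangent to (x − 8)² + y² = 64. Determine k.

Tangency holds when the distance from the centre (8, 0) to the line equals the radius 8:
|1·8 + 0·0 − k| / √1 = 8
|k − (8)| = 8, so k = 16 or k = 0.

k = 0 or k = 16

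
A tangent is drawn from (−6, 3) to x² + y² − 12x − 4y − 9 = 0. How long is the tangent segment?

4√6

The centre is (6, 2) and r = 7. The square of the distance from P to the centre is 144 + 1 = 145.
By the tangent–radius right angle, tangent length = √(|PO|² − r²) = √96 = 4√6.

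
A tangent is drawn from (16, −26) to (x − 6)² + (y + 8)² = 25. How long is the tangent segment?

Centre (6, −8), r² = 25. |PO|² = (10)² + (−18)² = 424.
By the tangent–radius right angle, tangent length = √(|PO|² − r²) = √399.

√399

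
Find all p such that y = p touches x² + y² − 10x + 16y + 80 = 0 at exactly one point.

Tangency holds when the distance from the centre (5, −8) to the line equals the radius 3:
|0·5 + 1·(−8) − p| / √1 = 3
|p − (−8)| = 3, so p = −5 or p = −11.

p = −11 or p = −5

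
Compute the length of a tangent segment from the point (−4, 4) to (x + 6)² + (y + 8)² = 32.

2√29

With centre O = (−6, −8), |OP|² = 148 and r² = 32.
By the tangent–radius right angle, tangent length = √(|PO|² − r²) = √116 = 2√29.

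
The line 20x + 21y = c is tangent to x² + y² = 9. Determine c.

For a tangent, require d(centre, line) = r = 3.
|20·0 + 21·0 − c| / √841 = 3
|c| = 3·29, so c = 87 or c = −87.

c = −87 or c = 87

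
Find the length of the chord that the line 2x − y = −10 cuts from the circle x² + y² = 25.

2√5

Substitute y = 2x + 10:
5x² + 40x + 75 = 0  ⟹  x² + 8x + 15 = 0
x = −3 or x = −5, giving (−3, 4) and (−5, 0).
|(−3, 4) − (−5, 0)| = √((2)² + (4)²) = 2√5.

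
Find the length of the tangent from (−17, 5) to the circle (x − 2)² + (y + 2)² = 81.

The centre is (2, −2) and r = 9. The square of the distance from P to the centre is 361 + 49 = 410.
The tangent meets the radius at right angles, so tangent² = |PO|² − r² = 410 − 81 = 329.

√329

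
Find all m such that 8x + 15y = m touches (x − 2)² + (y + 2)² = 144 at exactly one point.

m = −218 or m = 190

Tangency holds when the distance from the centre (2, −2) to the line equals the radius 12:
|8·2 + 15·(−2) − m| / √289 = 12
|m − (−14)| = 12·17, so m = 190 or m = −218.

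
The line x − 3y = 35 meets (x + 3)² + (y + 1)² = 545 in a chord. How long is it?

13√10

Express y = (−35 + x)/3 and substitute into the circle:
10x² − 10x − 3800 = 0  ⟹  x² − x − 380 = 0
x = 20 or x = −19, giving (20, −5) and (−19, −18).
|(20, −5) − (−19, −18)| = √((39)² + (13)²) = 13√10.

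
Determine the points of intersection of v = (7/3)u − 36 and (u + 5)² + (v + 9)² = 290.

Substitute v = (−108 + 7u)/3:
58u² − 1044u + 4176 = 0  ⟹  u² − 18u + 72 = 0
u = 12 or u = 6, giving (12, −8) and (6, −22).

(6, −22) and (12, −8)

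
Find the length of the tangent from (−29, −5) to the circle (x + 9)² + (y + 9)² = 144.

The centre is (−9, −9) and r = 12. The square of the distance from P to the centre is 400 + 16 = 416.
Power of the point: PT² = |PO|² − r² = 272, so PT = 4√17.

4√17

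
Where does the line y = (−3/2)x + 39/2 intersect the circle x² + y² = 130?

(7, 9) and (11, 3)

Substitute y = (39 − 3x)/2:
13x² − 234x + 1001 = 0  ⟹  x² − 18x + 77 = 0
x = 11 or x = 7, giving (11, 3) and (7, 9).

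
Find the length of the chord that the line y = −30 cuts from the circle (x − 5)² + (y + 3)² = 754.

From the line, y = −30. Substituting:
x² − 10x = 0
x = 10 or x = 0, giving (10, −30) and (0, −30).
Chord length = distance between (10, −30) and (0, −30) = √100 = 10.

10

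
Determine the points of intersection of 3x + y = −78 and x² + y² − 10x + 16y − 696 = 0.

(−23, −9) and (−18, −24)

Express y = −3x − 78 and substitute into the circle:
10x² + 410x + 4140 = 0  ⟹  x² + 41x + 414 = 0
x = −18 or x = −23, giving (−18, −24) and (−23, −9).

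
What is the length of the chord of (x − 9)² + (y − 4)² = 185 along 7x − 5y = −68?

Express y = (68 + 7x)/5 and substitute into the circle:
74x² + 222x − 296 = 0  ⟹  x² + 3x − 4 = 0
x = 1 or x = −4, giving (1, 15) and (−4, 8).
|(1, 15) − (−4, 8)| = √((5)² + (7)²) = √74.

√74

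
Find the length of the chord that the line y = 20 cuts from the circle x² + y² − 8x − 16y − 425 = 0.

Express y = 20 and substitute into the circle:
x² − 8x − 345 = 0
x = 23 or x = −15, giving (23, 20) and (−15, 20).
|(23, 20) − (−15, 20)| = √((38)² + (0)²) = 38.

38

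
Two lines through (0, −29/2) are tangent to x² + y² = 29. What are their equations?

5x + 2y = −29 and 5x − 2y = 29

A line y − (−29/2) = m(x − (0)) is tangent when its distance from (0, 0) is √29:
(0m − (29/2))² = 29(m² + 1)
4m² − 25 = 0, so m = −5/2 or m = 5/2.
Through (0, −29/2) these give 5x + 2y = −29 and 5x − 2y = 29.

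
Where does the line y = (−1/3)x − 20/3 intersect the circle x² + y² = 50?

(−5, −5) and (1, −7)

Express y = (−20 − x)/3 and substitute into the circle:
10x² + 40x − 50 = 0  ⟹  x² + 4x − 5 = 0
x = 1 or x = −5, giving (1, −7) and (−5, −5).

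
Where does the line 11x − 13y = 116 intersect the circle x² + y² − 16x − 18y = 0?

From the line, y = (−116 + 11x)/13. Substituting:
290x² − 7830x + 40600 = 0  ⟹  x² − 27x + 140 = 0
x = 20 or x = 7, giving (20, 8) and (7, −3).

(7, −3) and (20, 8)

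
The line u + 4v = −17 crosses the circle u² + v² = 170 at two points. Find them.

(−13, −1) and (11, −7)

From the line, v = (−17 − u)/4. Substituting:
17u² + 34u − 2431 = 0  ⟹  u² + 2u − 143 = 0
u = 11 or u = −13, giving (11, −7) and (−13, −1).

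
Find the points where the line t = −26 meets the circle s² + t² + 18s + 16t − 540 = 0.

Substitute t = −26:
s² + 18s − 280 = 0
s = 10 or s = −28, giving (10, −26) and (−28, −26).

(−28, −26) and (10, −26)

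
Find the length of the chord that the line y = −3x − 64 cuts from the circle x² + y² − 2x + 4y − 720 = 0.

Centre (1, −2), r² = 725. Perpendicular distance d from centre to line = |65| / √10 = 65/√10.
Chord = 2√(r² − d²) = 2·√(605/2) = 11√10.

11√10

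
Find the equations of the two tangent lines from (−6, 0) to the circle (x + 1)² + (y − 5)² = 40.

x + 3y = −6 and 3x + y = −18

Let a tangent through (−6, 0) have slope m. Its distance from (−1, 5) must equal 2√10:
(5m − (5))² = 40(m² + 1)
3m² + 10m + 3 = 0, so m = −1/3 or m = −3.
With m = −1/3: x + 3y = −6. With m = −3: 3x + y = −18.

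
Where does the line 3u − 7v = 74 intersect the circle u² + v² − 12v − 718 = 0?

Substitute v = (−74 + 3u)/7:
58u² − 696u − 23490 = 0  ⟹  u² − 12u − 405 = 0
u = 27 or u = −15, giving (27, 1) and (−15, −17).

(−15, −17) and (27, 1)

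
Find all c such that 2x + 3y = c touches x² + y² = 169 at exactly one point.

c = ±13√13

The line touches the circle iff its distance from (0, 0) is 13:
|2·0 + 3·0 − c| / √13 = 13
|c| = 13√13.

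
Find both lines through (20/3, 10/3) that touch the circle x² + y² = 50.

7x + y = 50 and x + y = 10

A line y − (10/3) = m(x − (20/3)) is tangent when its distance from (0, 0) is 5√2:
(−20/3m − (−10/3))² = 50(m² + 1)
m² + 8m + 7 = 0, so m = −7 or m = −1.
With m = −7: 7x + y = 50. With m = −1: x + y = 10.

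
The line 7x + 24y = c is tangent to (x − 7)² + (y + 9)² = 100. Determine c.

Tangency holds when the distance from the centre (7, −9) to the line equals the radius 10:
|7·7 + 24·(−9) − c| / √625 = 10
|c − (−167)| = 10·25, so c = 83 or c = −417.

c = −417 or c = 83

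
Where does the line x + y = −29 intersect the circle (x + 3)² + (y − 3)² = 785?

(−31, 2) and (−4, −25)

Substitute y = −x − 29:
2x² + 70x + 248 = 0  ⟹  x² + 35x + 124 = 0
x = −4 or x = −31, giving (−4, −25) and (−31, 2).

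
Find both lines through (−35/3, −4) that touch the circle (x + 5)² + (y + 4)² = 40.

3x + y = −39 and 3x − y = −31

Let a tangent through (−35/3, −4) have slope m. Its distance from (−5, −4) must equal 2√10:
[m·(20/3) − (0)]² = 40(m² + 1)
m² − 9 = 0, so m = −3 or m = 3.
Through (−35/3, −4) these give 3x + y = −39 and 3x − y = −31.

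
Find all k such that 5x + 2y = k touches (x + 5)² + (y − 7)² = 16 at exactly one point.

k = −11 ± 4√29

Tangency holds when the distance from the centre (−5, 7) to the line equals the radius 4:
|5·(−5) + 2·7 − k| / √29 = 4
|k − (−11)| = 4√29.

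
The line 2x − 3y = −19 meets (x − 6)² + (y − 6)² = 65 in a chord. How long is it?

From the line, y = (19 + 2x)/3. Substituting:
13x² − 104x − 260 = 0  ⟹  x² − 8x − 20 = 0
x = 10 or x = −2, giving (10, 13) and (−2, 5).
Chord length = distance between (10, 13) and (−2, 5) = √208 = 4√13.

4√13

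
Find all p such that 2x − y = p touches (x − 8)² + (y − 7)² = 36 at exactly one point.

p = 9 ± 6√5

The line touches the circle iff its distance from (8, 7) is 6:
|2·8 − 1·7 − p| / √5 = 6
|p − (9)| = 6√5.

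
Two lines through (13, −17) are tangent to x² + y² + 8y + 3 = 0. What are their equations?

2x + 3y = −25 and 3x + 2y = 5

Write the tangent as mx − y + (−17 − m·(13)) = 0 and set its distance from the centre to √13:
[m·(−13) − (13)]² = 13(m² + 1)
6m² + 13m + 6 = 0, so m = −2/3 or m = −3/2.
With m = −2/3: 2x + 3y = −25. With m = −3/2: 3x + 2y = 5.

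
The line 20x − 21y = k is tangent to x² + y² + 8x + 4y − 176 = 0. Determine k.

For a tangent, require d(centre, line) = r = 14.
|20·(−4) − 21·(−2) − k| / √841 = 14
|k − (−38)| = 14·29, so k = 368 or k = −444.

k = −444 or k = 368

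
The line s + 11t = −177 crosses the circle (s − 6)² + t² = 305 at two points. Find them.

Substitute t = (−177 − s)/11:
122s² − 1098s − 1220 = 0  ⟹  s² − 9s − 10 = 0
s = 10 or s = −1, giving (10, −17) and (−1, −16).

(−1, −16) and (10, −17)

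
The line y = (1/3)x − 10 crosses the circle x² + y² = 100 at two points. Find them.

(0, −10) and (6, −8)

Express y = (−30 + x)/3 and substitute into the circle:
10x² − 60x = 0  ⟹  x² − 6x = 0
x = 6 or x = 0, giving (6, −8) and (0, −10).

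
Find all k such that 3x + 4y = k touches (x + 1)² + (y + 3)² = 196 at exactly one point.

The line touches the circle iff its distance from (−1, −3) is 14:
|3·(−1) + 4·(−3) − k| / √25 = 14
|k − (−15)| = 14·5, so k = 55 or k = −85.

k = −85 or k = 55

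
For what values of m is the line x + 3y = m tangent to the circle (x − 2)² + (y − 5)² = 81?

For a tangent, require d(centre, line) = r = 9.
|1·2 + 3·5 − m| / √10 = 9
|m − (17)| = 9√10.

m = 17 ± 9√10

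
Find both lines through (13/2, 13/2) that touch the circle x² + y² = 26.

5x − y = 26 and x − 5y = −26

A line y − (13/2) = m(x − (13/2)) is tangent when its distance from (0, 0) is √26:
(−13/2m − (−13/2))² = 26(m² + 1)
5m² − 26m + 5 = 0, so m = 5 or m = 1/5.
Through (13/2, 13/2) these give 5x − y = 26 and x − 5y = −26.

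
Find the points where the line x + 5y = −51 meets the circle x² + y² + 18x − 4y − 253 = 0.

From the line, y = (−51 − x)/5. Substituting:
26x² + 572x − 2704 = 0  ⟹  x² + 22x − 104 = 0
x = 4 or x = −26, giving (4, −11) and (−26, −5).

(−26, −5) and (4, −11)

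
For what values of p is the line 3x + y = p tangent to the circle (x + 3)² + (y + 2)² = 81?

p = −11 ± 9√10

Tangency holds when the distance from the centre (−3, −2) to the line equals the radius 9:
|3·(−3) + 1·(−2) − p| / √10 = 9
|p − (−11)| = 9√10.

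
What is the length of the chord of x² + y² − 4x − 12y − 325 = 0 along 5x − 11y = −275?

√146

Express y = (275 + 5x)/11 and substitute into the circle:
146x² + 1606x = 0  ⟹  x² + 11x = 0
x = 0 or x = −11, giving (0, 25) and (−11, 20).
Chord length = distance between (0, 25) and (−11, 20) = √146 = √146.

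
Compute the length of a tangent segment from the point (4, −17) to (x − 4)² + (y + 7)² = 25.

5√3

With centre O = (4, −7), |OP|² = 100 and r² = 25.
The tangent meets the radius at right angles, so tangent² = |PO|² − r² = 100 − 25 = 75.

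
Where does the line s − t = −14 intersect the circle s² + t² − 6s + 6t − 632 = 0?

From the line, t = s + 14. Substituting:
2s² + 28s − 352 = 0  ⟹  s² + 14s − 176 = 0
s = 8 or s = −22, giving (8, 22) and (−22, −8).

(−22, −8) and (8, 22)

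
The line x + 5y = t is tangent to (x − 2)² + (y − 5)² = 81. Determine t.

t = 27 ± 9√26

For a tangent, require d(centre, line) = r = 9.
|1·2 + 5·5 − t| / √26 = 9
|t − (27)| = 9√26.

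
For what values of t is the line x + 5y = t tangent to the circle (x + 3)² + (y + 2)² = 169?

Tangency holds when the distance from the centre (−3, −2) to the line equals the radius 13:
|1·(−3) + 5·(−2) − t| / √26 = 13
|t − (−13)| = 13√26.

t = −13 ± 13√26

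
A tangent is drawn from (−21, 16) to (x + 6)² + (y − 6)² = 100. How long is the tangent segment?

15

The centre is (−6, 6) and r = 10. The square of the distance from P to the centre is 225 + 100 = 325.
Power of the point: PT² = |PO|² − r² = 225, so PT = 15.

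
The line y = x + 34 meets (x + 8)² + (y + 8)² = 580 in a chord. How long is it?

2√2

Centre (−8, −8), r² = 580. Perpendicular distance d from centre to line = |34| / √2 = 34/√2.
Chord = 2√(r² − d²) = 2·√(2) = 2√2.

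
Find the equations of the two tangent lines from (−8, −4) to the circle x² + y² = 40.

x + 3y = −20 and 3x − y = −20

A line y − (−4) = m(x − (−8)) is tangent when its distance from (0, 0) is 2√10:
[m·(8) − (4)]² = 40(m² + 1)
3m² − 8m − 3 = 0, so m = −1/3 or m = 3.
With m = −1/3: x + 3y = −20. With m = 3: 3x − y = −20.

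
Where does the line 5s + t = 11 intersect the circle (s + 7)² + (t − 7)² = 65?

(0, 11) and (1, 6)

Express t = −5s + 11 and substitute into the circle:
26s² − 26s = 0  ⟹  s² − s = 0
s = 1 or s = 0, giving (1, 6) and (0, 11).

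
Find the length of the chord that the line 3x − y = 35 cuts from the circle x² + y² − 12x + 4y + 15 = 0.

Centre (6, −2), r² = 25. Perpendicular distance d from centre to line = |−15| / √10 = 15/√10.
Half the chord is √(r² − d²) = √(5/2), so the full chord is √10.

√10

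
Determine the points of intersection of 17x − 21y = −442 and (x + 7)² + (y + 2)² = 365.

Substitute y = (442 + 17x)/21:
730x² + 22630x + 94900 = 0  ⟹  x² + 31x + 130 = 0
x = −5 or x = −26, giving (−5, 17) and (−26, 0).

(−26, 0) and (−5, 17)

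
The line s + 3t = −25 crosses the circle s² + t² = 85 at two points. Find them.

Express t = (−25 − s)/3 and substitute into the circle:
10s² + 50s − 140 = 0  ⟹  s² + 5s − 14 = 0
s = 2 or s = −7, giving (2, −9) and (−7, −6).

(−7, −6) and (2, −9)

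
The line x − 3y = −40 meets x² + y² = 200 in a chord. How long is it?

Centre (0, 0), r² = 200. Perpendicular distance d from centre to line = |40| / √10 = 40/√10.
Half the chord is √(r² − d²) = √(40), so the full chord is 4√10.

4√10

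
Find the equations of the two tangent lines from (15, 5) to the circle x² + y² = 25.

y = 5 and 3x − 4y = 25

Write the tangent as mx − y + (5 − m·(15)) = 0 and set its distance from the centre to 5:
(−15m − (−5))² = 25(m² + 1)
4m² − 3m = 0, so m = 0 or m = 3/4.
With m = 0: y = 5. With m = 3/4: 3x − 4y = 25.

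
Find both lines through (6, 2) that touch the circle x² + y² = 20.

2x − y = 10 and x + 2y = 10

Let a tangent through (6, 2) have slope m. Its distance from (0, 0) must equal 2√5:
[m·(−6) − (−2)]² = 20(m² + 1)
2m² − 3m − 2 = 0, so m = 2 or m = −1/2.
Through (6, 2) these give 2x − y = 10 and x + 2y = 10.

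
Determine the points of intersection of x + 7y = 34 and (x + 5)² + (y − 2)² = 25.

(−8, 6) and (−1, 5)

Substitute y = (34 − x)/7:
50x² + 450x + 400 = 0  ⟹  x² + 9x + 8 = 0
x = −1 or x = −8, giving (−1, 5) and (−8, 6).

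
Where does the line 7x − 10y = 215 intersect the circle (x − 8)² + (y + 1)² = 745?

Substitute y = (−215 + 7x)/10:
149x² − 4470x − 26075 = 0  ⟹  x² − 30x − 175 = 0
x = 35 or x = −5, giving (35, 3) and (−5, −25).

(−5, −25) and (35, 3)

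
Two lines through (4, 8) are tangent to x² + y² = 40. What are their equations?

3x + y = 20 and x − 3y = −20

A line y − (8) = m(x − (4)) is tangent when its distance from (0, 0) is 2√10:
(−4m − (−8))² = 40(m² + 1)
3m² + 8m − 3 = 0, so m = −3 or m = 1/3.
Through (4, 8) these give 3x + y = 20 and x − 3y = −20.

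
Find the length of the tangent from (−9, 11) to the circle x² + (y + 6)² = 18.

4√22

The centre is (0, −6) and r = 3√2. The square of the distance from P to the centre is 81 + 289 = 370.
Power of the point: PT² = |PO|² − r² = 352, so PT = 4√22.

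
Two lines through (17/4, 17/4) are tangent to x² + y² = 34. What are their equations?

A line y − (17/4) = m(x − (17/4)) is tangent when its distance from (0, 0) is √34:
[m·(−17/4) − (−17/4)]² = 34(m² + 1)
15m² + 34m + 15 = 0, so m = −5/3 or m = −3/5.
Through (17/4, 17/4) these give 5x + 3y = 34 and 3x + 5y = 34.

5x + 3y = 34 and 3x + 5y = 34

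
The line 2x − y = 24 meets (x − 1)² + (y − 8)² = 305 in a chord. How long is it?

Centre (1, 8), r² = 305. Perpendicular distance d from centre to line = |−30| / √5 = 30/√5.
Chord = 2√(r² − d²) = 2·√(125) = 10√5.

10√5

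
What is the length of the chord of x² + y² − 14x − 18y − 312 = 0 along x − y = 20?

20√2

Substitute y = x − 20:
2x² − 72x + 448 = 0  ⟹  x² − 36x + 224 = 0
x = 28 or x = 8, giving (28, 8) and (8, −12).
|(28, 8) − (8, −12)| = √((20)² + (20)²) = 20√2.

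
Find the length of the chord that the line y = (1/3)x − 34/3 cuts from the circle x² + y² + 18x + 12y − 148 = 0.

9√10

From the line, y = (−34 + x)/3. Substituting:
10x² + 130x − 1400 = 0  ⟹  x² + 13x − 140 = 0
x = 7 or x = −20, giving (7, −9) and (−20, −18).
Chord length = distance between (7, −9) and (−20, −18) = √810 = 9√10.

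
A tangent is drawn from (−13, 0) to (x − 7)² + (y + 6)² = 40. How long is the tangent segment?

Centre (7, −6), r² = 40. |PO|² = (−20)² + (6)² = 436.
The tangent meets the radius at right angles, so tangent² = |PO|² − r² = 436 − 40 = 396.

6√11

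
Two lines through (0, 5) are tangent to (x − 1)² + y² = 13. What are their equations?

Write the tangent as mx − y + (5 − m·(0)) = 0 and set its distance from the centre to √13:
[m·(1) − (−5)]² = 13(m² + 1)
6m² − 5m − 6 = 0, so m = 3/2 or m = −2/3.
With m = 3/2: 3x − 2y = −10. With m = −2/3: 2x + 3y = 15.

3x − 2y = −10 and 2x + 3y = 15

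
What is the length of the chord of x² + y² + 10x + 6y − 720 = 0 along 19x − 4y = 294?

From the line, y = (−294 + 19x)/4. Substituting:
377x² − 10556x + 67860 = 0  ⟹  x² − 28x + 180 = 0
x = 18 or x = 10, giving (18, 12) and (10, −26).
Chord length = distance between (18, 12) and (10, −26) = √1508 = 2√377.

2√377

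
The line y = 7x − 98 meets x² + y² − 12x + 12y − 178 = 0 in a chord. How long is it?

Substitute y = 7x − 98:
50x² − 1300x + 8250 = 0  ⟹  x² − 26x + 165 = 0
x = 15 or x = 11, giving (15, 7) and (11, −21).
Chord length = distance between (15, 7) and (11, −21) = √800 = 20√2.

20√2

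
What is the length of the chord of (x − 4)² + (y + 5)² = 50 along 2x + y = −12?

2√5

Express y = −2x − 12 and substitute into the circle:
5x² + 20x + 15 = 0  ⟹  x² + 4x + 3 = 0
x = −1 or x = −3, giving (−1, −10) and (−3, −6).
Chord length = distance between (−1, −10) and (−3, −6) = √20 = 2√5.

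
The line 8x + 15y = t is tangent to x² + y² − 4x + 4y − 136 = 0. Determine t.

For a tangent, require d(centre, line) = r = 12.
|8·2 + 15·(−2) − t| / √289 = 12
|t − (−14)| = 12·17, so t = 190 or t = −218.

t = −218 or t = 190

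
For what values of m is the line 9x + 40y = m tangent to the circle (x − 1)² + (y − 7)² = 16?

For a tangent, require d(centre, line) = r = 4.
|9·1 + 40·7 − m| / √1681 = 4
|m − (289)| = 4·41, so m = 453 or m = 125.

m = 125 or m = 453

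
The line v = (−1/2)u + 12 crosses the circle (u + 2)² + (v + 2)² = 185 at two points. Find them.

Substitute v = (24 − u)/2:
5u² − 40u + 60 = 0  ⟹  u² − 8u + 12 = 0
u = 6 or u = 2, giving (6, 9) and (2, 11).

(2, 11) and (6, 9)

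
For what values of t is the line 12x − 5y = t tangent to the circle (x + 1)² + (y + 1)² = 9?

t = −46 or t = 32

Tangency holds when the distance from the centre (−1, −1) to the line equals the radius 3:
|12·(−1) − 5·(−1) − t| / √169 = 3
|t − (−7)| = 3·13, so t = 32 or t = −46.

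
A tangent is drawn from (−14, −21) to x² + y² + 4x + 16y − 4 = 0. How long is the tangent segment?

Centre (−2, −8), r² = 72. |PO|² = (−12)² + (−13)² = 313.
The tangent meets the radius at right angles, so tangent² = |PO|² − r² = 313 − 72 = 241.

√241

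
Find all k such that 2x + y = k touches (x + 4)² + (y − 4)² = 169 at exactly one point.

k = −4 ± 13√5

For a tangent, require d(centre, line) = r = 13.
|2·(−4) + 1·4 − k| / √5 = 13
|k − (−4)| = 13√5.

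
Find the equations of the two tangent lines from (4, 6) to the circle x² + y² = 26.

x − 5y = −26 and 5x + y = 26

A line y − (6) = m(x − (4)) is tangent when its distance from (0, 0) is √26:
[m·(−4) − (−6)]² = 26(m² + 1)
5m² + 24m − 5 = 0, so m = 1/5 or m = −5.
With m = 1/5: x − 5y = −26. With m = −5: 5x + y = 26.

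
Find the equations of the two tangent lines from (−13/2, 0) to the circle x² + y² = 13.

Let a tangent through (−13/2, 0) have slope m. Its distance from (0, 0) must equal √13:
(13/2m − (0))² = 13(m² + 1)
9m² − 4 = 0, so m = −2/3 or m = 2/3.
Through (−13/2, 0) these give 2x + 3y = −13 and 2x − 3y = −13.

2x + 3y = −13 and 2x − 3y = −13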